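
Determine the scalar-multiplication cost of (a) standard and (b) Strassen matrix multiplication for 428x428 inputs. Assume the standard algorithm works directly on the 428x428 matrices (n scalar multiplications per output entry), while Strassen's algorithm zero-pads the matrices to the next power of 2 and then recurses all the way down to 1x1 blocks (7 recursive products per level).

Matrix multiplication for 428x428 matrices:

Strassen's algorithm requires power-of-2 dimensions. Pad 428x428 to 512x512 (next power of 2).

Standard algorithm: 428^3 = 78402752 multiplications
Strassen's algorithm: 7^(log2(512)) = 7^9 = 40353607 multiplications
Savings: 78402752 - 40353607 = 38049145 multiplications

Standard: 78402752 multiplications (428^3). Strassen: 40353607 multiplications (7^9, after padding to 512x512). Strassen reduces 8 recursive multiplications to 7 at each level.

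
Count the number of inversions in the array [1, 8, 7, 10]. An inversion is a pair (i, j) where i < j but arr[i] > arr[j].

Finding inversions in [1, 8, 7, 10]:

(1, 2): arr[1]=8 > arr[2]=7

Total inversions: 1

The array has 1 inversion(s): (1,2). Each pair (i,j) satisfies i < j and arr[i] > arr[j].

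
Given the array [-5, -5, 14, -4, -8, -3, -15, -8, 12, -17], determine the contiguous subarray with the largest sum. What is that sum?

Using Kadane's algorithm on [-5, -5, 14, -4, -8, -3, -15, -8, 12, -17]:

Scanning through the array:
Position 1 (value -5): max_ending_here = -5, max_so_far = -5
Position 2 (value 14): max_ending_here = 14, max_so_far = 14
Position 3 (value -4): max_ending_here = 10, max_so_far = 14
Position 4 (value -8): max_ending_here = 2, max_so_far = 14
Position 5 (value -3): max_ending_here = -1, max_so_far = 14
Position 6 (value -15): max_ending_here = -15, max_so_far = 14
Position 7 (value -8): max_ending_here = -8, max_so_far = 14
Position 8 (value 12): max_ending_here = 12, max_so_far = 14
Position 9 (value -17): max_ending_here = -5, max_so_far = 14

Maximum subarray: [14]
Maximum sum: 14

The maximum subarray is [14] with sum 14. This subarray runs from index 2 to index 2.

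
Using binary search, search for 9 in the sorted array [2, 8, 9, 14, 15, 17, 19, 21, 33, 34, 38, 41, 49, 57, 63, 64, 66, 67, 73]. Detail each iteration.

Binary search for 9 in [2, 8, 9, 14, 15, 17, 19, 21, 33, 34, 38, 41, 49, 57, 63, 64, 66, 67, 73]:

lo=0, hi=18, mid=9, arr[mid]=34 -> 34 > 9, search left half
lo=0, hi=8, mid=4, arr[mid]=15 -> 15 > 9, search left half
lo=0, hi=3, mid=1, arr[mid]=8 -> 8 < 9, search right half
lo=2, hi=3, mid=2, arr[mid]=9 -> Found target at index 2!

Binary search finds 9 at index 2 after 4 comparisons. The search repeatedly halves the search space by comparing with the middle element.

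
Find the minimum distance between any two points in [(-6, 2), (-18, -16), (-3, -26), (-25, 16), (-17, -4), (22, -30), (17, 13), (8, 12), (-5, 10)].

Computing all pairwise distances among 9 points:

d((-6, 2), (-18, -16)) = 21.6333
d((-6, 2), (-3, -26)) = 28.1603
d((-6, 2), (-25, 16)) = 23.6008
d((-6, 2), (-17, -4)) = 12.53
d((-6, 2), (22, -30)) = 42.5206
d((-6, 2), (17, 13)) = 25.4951
d((-6, 2), (8, 12)) = 17.2047
d((-6, 2), (-5, 10)) = 8.0623 <-- minimum
d((-18, -16), (-3, -26)) = 18.0278
d((-18, -16), (-25, 16)) = 32.7567
d((-18, -16), (-17, -4)) = 12.0416
d((-18, -16), (22, -30)) = 42.3792
d((-18, -16), (17, 13)) = 45.4533
d((-18, -16), (8, 12)) = 38.2099
d((-18, -16), (-5, 10)) = 29.0689
d((-3, -26), (-25, 16)) = 47.4131
d((-3, -26), (-17, -4)) = 26.0768
d((-3, -26), (22, -30)) = 25.318
d((-3, -26), (17, 13)) = 43.8292
d((-3, -26), (8, 12)) = 39.5601
d((-3, -26), (-5, 10)) = 36.0555
d((-25, 16), (-17, -4)) = 21.5407
d((-25, 16), (22, -30)) = 65.7647
d((-25, 16), (17, 13)) = 42.107
d((-25, 16), (8, 12)) = 33.2415
d((-25, 16), (-5, 10)) = 20.8806
d((-17, -4), (22, -30)) = 46.8722
d((-17, -4), (17, 13)) = 38.0132
d((-17, -4), (8, 12)) = 29.6816
d((-17, -4), (-5, 10)) = 18.4391
d((22, -30), (17, 13)) = 43.2897
d((22, -30), (8, 12)) = 44.2719
d((22, -30), (-5, 10)) = 48.2597
d((17, 13), (8, 12)) = 9.0554
d((17, 13), (-5, 10)) = 22.2036
d((8, 12), (-5, 10)) = 13.1529

Closest pair: (-6, 2) and (-5, 10) with distance 8.0623

The closest pair is (-6, 2) and (-5, 10) with Euclidean distance 8.0623. For 9 points, brute-force pairwise comparison is shown above. For large n, the divide-and-conquer algorithm (sort by x, recurse on halves, check the dividing strip) achieves O(n log n).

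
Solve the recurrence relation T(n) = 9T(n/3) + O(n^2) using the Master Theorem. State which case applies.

Master Theorem for T(n) = 9T(n/3) + O(n^2):

a = 9, b = 3, c = 2
log_b(a) = log_3(9) = 2.0000

Case 2: c = 2 = log_3(9) = 2.0000
T(n) = O(n^2 log n) = O(n^2 log n)

For T(n) = 9T(n/3) + O(n^2): log_3(9) = 2.0000. This is Case 2 of the Master Theorem (c = log_b(a), equal work at all levels), giving O(n^2 log n).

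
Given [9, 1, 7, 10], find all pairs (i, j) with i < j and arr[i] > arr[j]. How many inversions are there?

Finding inversions in [9, 1, 7, 10]:

(0, 1): arr[0]=9 > arr[1]=1
(0, 2): arr[0]=9 > arr[2]=7

Total inversions: 2

The array has 2 inversion(s): (0,1), (0,2). Each pair (i,j) satisfies i < j and arr[i] > arr[j].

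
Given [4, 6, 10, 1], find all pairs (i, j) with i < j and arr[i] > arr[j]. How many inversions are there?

Finding inversions in [4, 6, 10, 1]:

(0, 3): arr[0]=4 > arr[3]=1
(1, 3): arr[1]=6 > arr[3]=1
(2, 3): arr[2]=10 > arr[3]=1

Total inversions: 3

The array has 3 inversion(s): (0,3), (1,3), (2,3). Each pair (i,j) satisfies i < j and arr[i] > arr[j].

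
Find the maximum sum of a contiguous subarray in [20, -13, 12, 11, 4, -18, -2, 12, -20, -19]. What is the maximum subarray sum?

Using Kadane's algorithm on [20, -13, 12, 11, 4, -18, -2, 12, -20, -19]:

Scanning through the array:
Position 1 (value -13): max_ending_here = 7, max_so_far = 20
Position 2 (value 12): max_ending_here = 19, max_so_far = 20
Position 3 (value 11): max_ending_here = 30, max_so_far = 30
Position 4 (value 4): max_ending_here = 34, max_so_far = 34
Position 5 (value -18): max_ending_here = 16, max_so_far = 34
Position 6 (value -2): max_ending_here = 14, max_so_far = 34
Position 7 (value 12): max_ending_here = 26, max_so_far = 34
Position 8 (value -20): max_ending_here = 6, max_so_far = 34
Position 9 (value -19): max_ending_here = -13, max_so_far = 34

Maximum subarray: [20, -13, 12, 11, 4]
Maximum sum: 34

The maximum subarray is [20, -13, 12, 11, 4] with sum 34. This subarray runs from index 0 to index 4.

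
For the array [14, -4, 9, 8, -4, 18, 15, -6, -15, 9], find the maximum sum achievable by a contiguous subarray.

Using Kadane's algorithm on [14, -4, 9, 8, -4, 18, 15, -6, -15, 9]:

Scanning through the array:
Position 1 (value -4): max_ending_here = 10, max_so_far = 14
Position 2 (value 9): max_ending_here = 19, max_so_far = 19
Position 3 (value 8): max_ending_here = 27, max_so_far = 27
Position 4 (value -4): max_ending_here = 23, max_so_far = 27
Position 5 (value 18): max_ending_here = 41, max_so_far = 41
Position 6 (value 15): max_ending_here = 56, max_so_far = 56
Position 7 (value -6): max_ending_here = 50, max_so_far = 56
Position 8 (value -15): max_ending_here = 35, max_so_far = 56
Position 9 (value 9): max_ending_here = 44, max_so_far = 56

Maximum subarray: [14, -4, 9, 8, -4, 18, 15]
Maximum sum: 56

The maximum subarray is [14, -4, 9, 8, -4, 18, 15] with sum 56. This subarray runs from index 0 to index 6.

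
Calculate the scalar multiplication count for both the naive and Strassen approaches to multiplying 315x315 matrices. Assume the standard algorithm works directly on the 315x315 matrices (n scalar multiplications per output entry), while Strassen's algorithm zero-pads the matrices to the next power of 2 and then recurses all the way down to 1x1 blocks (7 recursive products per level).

Matrix multiplication for 315x315 matrices:

Strassen's algorithm requires power-of-2 dimensions. Pad 315x315 to 512x512 (next power of 2).

Standard algorithm: 315^3 = 31255875 multiplications
Strassen's algorithm: 7^(log2(512)) = 7^9 = 40353607 multiplications
Difference: 31255875 - 40353607 = -9097732 (Strassen uses MORE here due to padding overhead — for small or just-over-power-of-2 n, padding can outweigh the per-level savings)

Standard: 31255875 multiplications (315^3). Strassen: 40353607 multiplications (7^9, after padding to 512x512). Strassen reduces 8 recursive multiplications to 7 at each level.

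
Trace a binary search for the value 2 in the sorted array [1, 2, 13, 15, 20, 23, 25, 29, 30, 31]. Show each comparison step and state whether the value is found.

Binary search for 2 in [1, 2, 13, 15, 20, 23, 25, 29, 30, 31]:

lo=0, hi=9, mid=4, arr[mid]=20 -> 20 > 2, search left half
lo=0, hi=3, mid=1, arr[mid]=2 -> Found target at index 1!

Binary search finds 2 at index 1 after 2 comparisons. The search repeatedly halves the search space by comparing with the middle element.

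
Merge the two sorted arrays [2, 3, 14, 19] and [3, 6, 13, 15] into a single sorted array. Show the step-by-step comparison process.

Merging process:

Compare 2 vs 3: take 2 from left. Merged: [2]
Compare 3 vs 3: take 3 from left. Merged: [2, 3]
Compare 14 vs 3: take 3 from right. Merged: [2, 3, 3]
Compare 14 vs 6: take 6 from right. Merged: [2, 3, 3, 6]
Compare 14 vs 13: take 13 from right. Merged: [2, 3, 3, 6, 13]
Compare 14 vs 15: take 14 from left. Merged: [2, 3, 3, 6, 13, 14]
Compare 19 vs 15: take 15 from right. Merged: [2, 3, 3, 6, 13, 14, 15]
Append remaining from left: [19]. Merged: [2, 3, 3, 6, 13, 14, 15, 19]

Final merged array: [2, 3, 3, 6, 13, 14, 15, 19]
Total comparisons: 7

The merged array is [2, 3, 3, 6, 13, 14, 15, 19], requiring 7 comparisons. The merge step runs in O(n) time where n is the total number of elements.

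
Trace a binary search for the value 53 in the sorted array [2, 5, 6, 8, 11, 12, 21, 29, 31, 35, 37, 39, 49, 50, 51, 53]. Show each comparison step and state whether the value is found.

Binary search for 53 in [2, 5, 6, 8, 11, 12, 21, 29, 31, 35, 37, 39, 49, 50, 51, 53]:

lo=0, hi=15, mid=7, arr[mid]=29 -> 29 < 53, search right half
lo=8, hi=15, mid=11, arr[mid]=39 -> 39 < 53, search right half
lo=12, hi=15, mid=13, arr[mid]=50 -> 50 < 53, search right half
lo=14, hi=15, mid=14, arr[mid]=51 -> 51 < 53, search right half
lo=15, hi=15, mid=15, arr[mid]=53 -> Found target at index 15!

Binary search finds 53 at index 15 after 5 comparisons. The search repeatedly halves the search space by comparing with the middle element.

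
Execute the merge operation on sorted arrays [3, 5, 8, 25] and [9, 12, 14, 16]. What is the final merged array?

Merging process:

Compare 3 vs 9: take 3 from left. Merged: [3]
Compare 5 vs 9: take 5 from left. Merged: [3, 5]
Compare 8 vs 9: take 8 from left. Merged: [3, 5, 8]
Compare 25 vs 9: take 9 from right. Merged: [3, 5, 8, 9]
Compare 25 vs 12: take 12 from right. Merged: [3, 5, 8, 9, 12]
Compare 25 vs 14: take 14 from right. Merged: [3, 5, 8, 9, 12, 14]
Compare 25 vs 16: take 16 from right. Merged: [3, 5, 8, 9, 12, 14, 16]
Append remaining from left: [25]. Merged: [3, 5, 8, 9, 12, 14, 16, 25]

Final merged array: [3, 5, 8, 9, 12, 14, 16, 25]
Total comparisons: 7

The merged array is [3, 5, 8, 9, 12, 14, 16, 25], requiring 7 comparisons. The merge step runs in O(n) time where n is the total number of elements.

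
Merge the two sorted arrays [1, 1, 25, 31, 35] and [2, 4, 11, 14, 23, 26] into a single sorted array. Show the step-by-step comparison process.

Merging process:

Compare 1 vs 2: take 1 from left. Merged: [1]
Compare 1 vs 2: take 1 from left. Merged: [1, 1]
Compare 25 vs 2: take 2 from right. Merged: [1, 1, 2]
Compare 25 vs 4: take 4 from right. Merged: [1, 1, 2, 4]
Compare 25 vs 11: take 11 from right. Merged: [1, 1, 2, 4, 11]
Compare 25 vs 14: take 14 from right. Merged: [1, 1, 2, 4, 11, 14]
Compare 25 vs 23: take 23 from right. Merged: [1, 1, 2, 4, 11, 14, 23]
Compare 25 vs 26: take 25 from left. Merged: [1, 1, 2, 4, 11, 14, 23, 25]
Compare 31 vs 26: take 26 from right. Merged: [1, 1, 2, 4, 11, 14, 23, 25, 26]
Append remaining from left: [31, 35]. Merged: [1, 1, 2, 4, 11, 14, 23, 25, 26, 31, 35]

Final merged array: [1, 1, 2, 4, 11, 14, 23, 25, 26, 31, 35]
Total comparisons: 9

The merged array is [1, 1, 2, 4, 11, 14, 23, 25, 26, 31, 35], requiring 9 comparisons. The merge step runs in O(n) time where n is the total number of elements.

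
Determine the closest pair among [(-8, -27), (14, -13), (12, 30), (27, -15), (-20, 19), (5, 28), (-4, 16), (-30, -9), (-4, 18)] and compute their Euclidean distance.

Computing all pairwise distances among 9 points:

d((-8, -27), (14, -13)) = 26.0768
d((-8, -27), (12, 30)) = 60.407
d((-8, -27), (27, -15)) = 37.0
d((-8, -27), (-20, 19)) = 47.5395
d((-8, -27), (5, 28)) = 56.5155
d((-8, -27), (-4, 16)) = 43.1856
d((-8, -27), (-30, -9)) = 28.4253
d((-8, -27), (-4, 18)) = 45.1774
d((14, -13), (12, 30)) = 43.0465
d((14, -13), (27, -15)) = 13.1529
d((14, -13), (-20, 19)) = 46.6905
d((14, -13), (5, 28)) = 41.9762
d((14, -13), (-4, 16)) = 34.1321
d((14, -13), (-30, -9)) = 44.1814
d((14, -13), (-4, 18)) = 35.8469
d((12, 30), (27, -15)) = 47.4342
d((12, 30), (-20, 19)) = 33.8378
d((12, 30), (5, 28)) = 7.2801
d((12, 30), (-4, 16)) = 21.2603
d((12, 30), (-30, -9)) = 57.3149
d((12, 30), (-4, 18)) = 20.0
d((27, -15), (-20, 19)) = 58.0086
d((27, -15), (5, 28)) = 48.3011
d((27, -15), (-4, 16)) = 43.8406
d((27, -15), (-30, -9)) = 57.3149
d((27, -15), (-4, 18)) = 45.2769
d((-20, 19), (5, 28)) = 26.5707
d((-20, 19), (-4, 16)) = 16.2788
d((-20, 19), (-30, -9)) = 29.7321
d((-20, 19), (-4, 18)) = 16.0312
d((5, 28), (-4, 16)) = 15.0
d((5, 28), (-30, -9)) = 50.9313
d((5, 28), (-4, 18)) = 13.4536
d((-4, 16), (-30, -9)) = 36.0694
d((-4, 16), (-4, 18)) = 2.0 <-- minimum
d((-30, -9), (-4, 18)) = 37.4833

Closest pair: (-4, 16) and (-4, 18) with distance 2.0

The closest pair is (-4, 16) and (-4, 18) with Euclidean distance 2.0. For 9 points, brute-force pairwise comparison is shown above. For large n, the divide-and-conquer algorithm (sort by x, recurse on halves, check the dividing strip) achieves O(n log n).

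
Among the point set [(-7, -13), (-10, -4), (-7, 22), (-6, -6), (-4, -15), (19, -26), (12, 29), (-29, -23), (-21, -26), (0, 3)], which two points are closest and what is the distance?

Computing all pairwise distances among 10 points:

d((-7, -13), (-10, -4)) = 9.4868
d((-7, -13), (-7, 22)) = 35.0
d((-7, -13), (-6, -6)) = 7.0711
d((-7, -13), (-4, -15)) = 3.6056 <-- minimum
d((-7, -13), (19, -26)) = 29.0689
d((-7, -13), (12, 29)) = 46.0977
d((-7, -13), (-29, -23)) = 24.1661
d((-7, -13), (-21, -26)) = 19.105
d((-7, -13), (0, 3)) = 17.4642
d((-10, -4), (-7, 22)) = 26.1725
d((-10, -4), (-6, -6)) = 4.4721
d((-10, -4), (-4, -15)) = 12.53
d((-10, -4), (19, -26)) = 36.4005
d((-10, -4), (12, 29)) = 39.6611
d((-10, -4), (-29, -23)) = 26.8701
d((-10, -4), (-21, -26)) = 24.5967
d((-10, -4), (0, 3)) = 12.2066
d((-7, 22), (-6, -6)) = 28.0179
d((-7, 22), (-4, -15)) = 37.1214
d((-7, 22), (19, -26)) = 54.5894
d((-7, 22), (12, 29)) = 20.2485
d((-7, 22), (-29, -23)) = 50.0899
d((-7, 22), (-21, -26)) = 50.0
d((-7, 22), (0, 3)) = 20.2485
d((-6, -6), (-4, -15)) = 9.2195
d((-6, -6), (19, -26)) = 32.0156
d((-6, -6), (12, 29)) = 39.3573
d((-6, -6), (-29, -23)) = 28.6007
d((-6, -6), (-21, -26)) = 25.0
d((-6, -6), (0, 3)) = 10.8167
d((-4, -15), (19, -26)) = 25.4951
d((-4, -15), (12, 29)) = 46.8188
d((-4, -15), (-29, -23)) = 26.2488
d((-4, -15), (-21, -26)) = 20.2485
d((-4, -15), (0, 3)) = 18.4391
d((19, -26), (12, 29)) = 55.4437
d((19, -26), (-29, -23)) = 48.0937
d((19, -26), (-21, -26)) = 40.0
d((19, -26), (0, 3)) = 34.6699
d((12, 29), (-29, -23)) = 66.2193
d((12, 29), (-21, -26)) = 64.1405
d((12, 29), (0, 3)) = 28.6356
d((-29, -23), (-21, -26)) = 8.544
d((-29, -23), (0, 3)) = 38.9487
d((-21, -26), (0, 3)) = 35.805

Closest pair: (-7, -13) and (-4, -15) with distance 3.6056

The closest pair is (-7, -13) and (-4, -15) with Euclidean distance 3.6056. For 10 points, brute-force pairwise comparison is shown above. For large n, the divide-and-conquer algorithm (sort by x, recurse on halves, check the dividing strip) achieves O(n log n).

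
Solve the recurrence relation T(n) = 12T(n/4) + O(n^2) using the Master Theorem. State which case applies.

Master Theorem for T(n) = 12T(n/4) + O(n^2):

a = 12, b = 4, c = 2
log_b(a) = log_4(12) = 1.7925

Case 3: c = 2 > log_4(12) = 1.7925
T(n) = O(n^2) = O(n^2)

For T(n) = 12T(n/4) + O(n^2): log_4(12) = 1.7925. This is Case 3 of the Master Theorem (c > log_b(a), work dominated by root), giving O(n^2).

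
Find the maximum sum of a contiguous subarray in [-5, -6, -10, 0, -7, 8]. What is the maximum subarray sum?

Using Kadane's algorithm on [-5, -6, -10, 0, -7, 8]:

Scanning through the array:
Position 1 (value -6): max_ending_here = -6, max_so_far = -5
Position 2 (value -10): max_ending_here = -10, max_so_far = -5
Position 3 (value 0): max_ending_here = 0, max_so_far = 0
Position 4 (value -7): max_ending_here = -7, max_so_far = 0
Position 5 (value 8): max_ending_here = 8, max_so_far = 8

Maximum subarray: [8]
Maximum sum: 8

The maximum subarray is [8] with sum 8. This subarray runs from index 5 to index 5.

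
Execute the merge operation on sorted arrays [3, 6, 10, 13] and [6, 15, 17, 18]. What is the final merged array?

Merging process:

Compare 3 vs 6: take 3 from left. Merged: [3]
Compare 6 vs 6: take 6 from left. Merged: [3, 6]
Compare 10 vs 6: take 6 from right. Merged: [3, 6, 6]
Compare 10 vs 15: take 10 from left. Merged: [3, 6, 6, 10]
Compare 13 vs 15: take 13 from left. Merged: [3, 6, 6, 10, 13]
Append remaining from right: [15, 17, 18]. Merged: [3, 6, 6, 10, 13, 15, 17, 18]

Final merged array: [3, 6, 6, 10, 13, 15, 17, 18]
Total comparisons: 5

The merged array is [3, 6, 6, 10, 13, 15, 17, 18], requiring 5 comparisons. The merge step runs in O(n) time where n is the total number of elements.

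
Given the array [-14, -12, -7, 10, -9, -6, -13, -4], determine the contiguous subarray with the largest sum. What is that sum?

Using Kadane's algorithm on [-14, -12, -7, 10, -9, -6, -13, -4]:

Scanning through the array:
Position 1 (value -12): max_ending_here = -12, max_so_far = -12
Position 2 (value -7): max_ending_here = -7, max_so_far = -7
Position 3 (value 10): max_ending_here = 10, max_so_far = 10
Position 4 (value -9): max_ending_here = 1, max_so_far = 10
Position 5 (value -6): max_ending_here = -5, max_so_far = 10
Position 6 (value -13): max_ending_here = -13, max_so_far = 10
Position 7 (value -4): max_ending_here = -4, max_so_far = 10

Maximum subarray: [10]
Maximum sum: 10

The maximum subarray is [10] with sum 10. This subarray runs from index 3 to index 3.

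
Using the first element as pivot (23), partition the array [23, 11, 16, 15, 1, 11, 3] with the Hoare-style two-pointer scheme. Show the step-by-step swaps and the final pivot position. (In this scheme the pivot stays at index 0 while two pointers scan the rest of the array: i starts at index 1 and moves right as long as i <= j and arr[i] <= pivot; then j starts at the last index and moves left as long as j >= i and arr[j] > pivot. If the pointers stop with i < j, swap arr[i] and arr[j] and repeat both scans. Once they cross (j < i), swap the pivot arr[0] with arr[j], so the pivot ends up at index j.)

Hoare-style two-pointer partition with pivot = 23:

Initial array: [23, 11, 16, 15, 1, 11, 3]

Pointers start at i = 1, j = 6.
i ends at 7, j ends at 6: the pointers have crossed (j < i), so scanning stops.

Swap pivot arr[0] with arr[6] to place pivot at position 6: [3, 11, 16, 15, 1, 11, 23]
Pivot position: 6

After partitioning with pivot 23, the array becomes [3, 11, 16, 15, 1, 11, 23]. The pivot is placed at index 6. All elements to the left of the pivot are <= 23, and all elements to the right are > 23.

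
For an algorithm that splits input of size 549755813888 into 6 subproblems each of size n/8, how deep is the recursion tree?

For divide and conquer with division factor 8:

Problem sizes at each level:
Level 0: 549755813888
Level 1: 68719476736
Level 2: 8589934592
Level 3: 1073741824
Level 4: 134217728
Level 5: 16777216
Level 6: 2097152
Level 7: 262144
Level 8: 32768
Level 9: 4096
Level 10: 512
Level 11: 64
Level 12: 8
Level 13: 1

The root is level 0 and the size-1 base case is level 13 (the tree spans levels 0 through 13, i.e. 14 levels counting the root), so the depth is the number of divisions: log_8(549755813888) = 13

The recursion tree depth is log_8(549755813888) = 13. At each level, the problem size is divided by 8, so it takes 13 divisions to reduce to a base case of size 1. The algorithm makes 6 recursive calls at each level.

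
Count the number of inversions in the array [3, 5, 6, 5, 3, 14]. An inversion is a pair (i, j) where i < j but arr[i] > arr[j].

Finding inversions in [3, 5, 6, 5, 3, 14]:

(1, 4): arr[1]=5 > arr[4]=3
(2, 3): arr[2]=6 > arr[3]=5
(2, 4): arr[2]=6 > arr[4]=3
(3, 4): arr[3]=5 > arr[4]=3

Total inversions: 4

The array has 4 inversion(s): (1,4), (2,3), (2,4), (3,4). Each pair (i,j) satisfies i < j and arr[i] > arr[j].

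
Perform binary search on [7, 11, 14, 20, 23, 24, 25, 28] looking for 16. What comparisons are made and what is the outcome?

Binary search for 16 in [7, 11, 14, 20, 23, 24, 25, 28]:

lo=0, hi=7, mid=3, arr[mid]=20 -> 20 > 16, search left half
lo=0, hi=2, mid=1, arr[mid]=11 -> 11 < 16, search right half
lo=2, hi=2, mid=2, arr[mid]=14 -> 14 < 16, search right half
lo=3 > hi=2, target 16 not found

Binary search determines that 16 is not in the array after 3 comparisons. The search space was exhausted without finding the target.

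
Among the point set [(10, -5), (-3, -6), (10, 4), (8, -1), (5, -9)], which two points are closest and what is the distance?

Computing all pairwise distances among 5 points:

d((10, -5), (-3, -6)) = 13.0384
d((10, -5), (10, 4)) = 9.0
d((10, -5), (8, -1)) = 4.4721 <-- minimum
d((10, -5), (5, -9)) = 6.4031
d((-3, -6), (10, 4)) = 16.4012
d((-3, -6), (8, -1)) = 12.083
d((-3, -6), (5, -9)) = 8.544
d((10, 4), (8, -1)) = 5.3852
d((10, 4), (5, -9)) = 13.9284
d((8, -1), (5, -9)) = 8.544

Closest pair: (10, -5) and (8, -1) with distance 4.4721

The closest pair is (10, -5) and (8, -1) with Euclidean distance 4.4721. For 5 points, brute-force pairwise comparison is shown above. For large n, the divide-and-conquer algorithm (sort by x, recurse on halves, check the dividing strip) achieves O(n log n).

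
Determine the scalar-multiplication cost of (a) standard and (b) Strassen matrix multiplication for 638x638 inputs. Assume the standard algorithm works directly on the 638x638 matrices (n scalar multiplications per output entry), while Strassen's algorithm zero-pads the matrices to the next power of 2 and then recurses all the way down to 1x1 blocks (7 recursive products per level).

Matrix multiplication for 638x638 matrices:

Strassen's algorithm requires power-of-2 dimensions. Pad 638x638 to 1024x1024 (next power of 2).

Standard algorithm: 638^3 = 259694072 multiplications
Strassen's algorithm: 7^(log2(1024)) = 7^10 = 282475249 multiplications
Difference: 259694072 - 282475249 = -22781177 (Strassen uses MORE here due to padding overhead — for small or just-over-power-of-2 n, padding can outweigh the per-level savings)

Standard: 259694072 multiplications (638^3). Strassen: 282475249 multiplications (7^10, after padding to 1024x1024). Strassen reduces 8 recursive multiplications to 7 at each level.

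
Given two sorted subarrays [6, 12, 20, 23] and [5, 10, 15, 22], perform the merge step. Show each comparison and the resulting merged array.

Merging process:

Compare 6 vs 5: take 5 from right. Merged: [5]
Compare 6 vs 10: take 6 from left. Merged: [5, 6]
Compare 12 vs 10: take 10 from right. Merged: [5, 6, 10]
Compare 12 vs 15: take 12 from left. Merged: [5, 6, 10, 12]
Compare 20 vs 15: take 15 from right. Merged: [5, 6, 10, 12, 15]
Compare 20 vs 22: take 20 from left. Merged: [5, 6, 10, 12, 15, 20]
Compare 23 vs 22: take 22 from right. Merged: [5, 6, 10, 12, 15, 20, 22]
Append remaining from left: [23]. Merged: [5, 6, 10, 12, 15, 20, 22, 23]

Final merged array: [5, 6, 10, 12, 15, 20, 22, 23]
Total comparisons: 7

The merged array is [5, 6, 10, 12, 15, 20, 22, 23], requiring 7 comparisons. The merge step runs in O(n) time where n is the total number of elements.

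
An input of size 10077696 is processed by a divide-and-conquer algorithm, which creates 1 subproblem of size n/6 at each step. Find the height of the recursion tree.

For divide and conquer with division factor 6:

Problem sizes at each level:
Level 0: 10077696
Level 1: 1679616
Level 2: 279936
Level 3: 46656
Level 4: 7776
Level 5: 1296
Level 6: 216
Level 7: 36
Level 8: 6
Level 9: 1

The root is level 0 and the size-1 base case is level 9 (the tree spans levels 0 through 9, i.e. 10 levels counting the root), so the depth is the number of divisions: log_6(10077696) = 9

The recursion tree depth is log_6(10077696) = 9. At each level, the problem size is divided by 6, so it takes 9 divisions to reduce to a base case of size 1. The algorithm makes 1 recursive call at each level.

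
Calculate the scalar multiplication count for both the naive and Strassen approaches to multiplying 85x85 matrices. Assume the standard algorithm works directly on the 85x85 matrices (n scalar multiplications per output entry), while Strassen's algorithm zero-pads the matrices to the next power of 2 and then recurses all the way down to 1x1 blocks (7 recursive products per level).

Matrix multiplication for 85x85 matrices:

Strassen's algorithm requires power-of-2 dimensions. Pad 85x85 to 128x128 (next power of 2).

Standard algorithm: 85^3 = 614125 multiplications
Strassen's algorithm: 7^(log2(128)) = 7^7 = 823543 multiplications
Difference: 614125 - 823543 = -209418 (Strassen uses MORE here due to padding overhead — for small or just-over-power-of-2 n, padding can outweigh the per-level savings)

Standard: 614125 multiplications (85^3). Strassen: 823543 multiplications (7^7, after padding to 128x128). Strassen reduces 8 recursive multiplications to 7 at each level.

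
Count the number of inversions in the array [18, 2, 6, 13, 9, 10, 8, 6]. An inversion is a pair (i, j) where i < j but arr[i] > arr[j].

Finding inversions in [18, 2, 6, 13, 9, 10, 8, 6]:

(0, 1): arr[0]=18 > arr[1]=2
(0, 2): arr[0]=18 > arr[2]=6
(0, 3): arr[0]=18 > arr[3]=13
(0, 4): arr[0]=18 > arr[4]=9
(0, 5): arr[0]=18 > arr[5]=10
(0, 6): arr[0]=18 > arr[6]=8
(0, 7): arr[0]=18 > arr[7]=6
(3, 4): arr[3]=13 > arr[4]=9
(3, 5): arr[3]=13 > arr[5]=10
(3, 6): arr[3]=13 > arr[6]=8
(3, 7): arr[3]=13 > arr[7]=6
(4, 6): arr[4]=9 > arr[6]=8
(4, 7): arr[4]=9 > arr[7]=6
(5, 6): arr[5]=10 > arr[6]=8
(5, 7): arr[5]=10 > arr[7]=6
(6, 7): arr[6]=8 > arr[7]=6

Total inversions: 16

The array has 16 inversion(s): (0,1), (0,2), (0,3), (0,4), (0,5), (0,6), (0,7), (3,4), (3,5), (3,6), (3,7), (4,6), (4,7), (5,6), (5,7), (6,7). Each pair (i,j) satisfies i < j and arr[i] > arr[j].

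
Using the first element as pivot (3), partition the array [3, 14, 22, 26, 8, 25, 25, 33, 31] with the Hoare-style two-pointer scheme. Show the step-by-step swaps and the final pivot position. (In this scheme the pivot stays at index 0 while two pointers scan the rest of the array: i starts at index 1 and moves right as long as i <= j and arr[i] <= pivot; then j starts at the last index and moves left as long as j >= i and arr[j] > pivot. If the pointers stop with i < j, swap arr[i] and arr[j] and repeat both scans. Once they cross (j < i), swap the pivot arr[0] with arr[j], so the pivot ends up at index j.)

Hoare-style two-pointer partition with pivot = 3:

Initial array: [3, 14, 22, 26, 8, 25, 25, 33, 31]

Pointers start at i = 1, j = 8.
i ends at 1, j ends at 0: the pointers have crossed (j < i), so scanning stops.

j = 0, so swapping arr[0] with arr[j] leaves the pivot at position 0: [3, 14, 22, 26, 8, 25, 25, 33, 31]
Pivot position: 0

After partitioning with pivot 3, the array becomes [3, 14, 22, 26, 8, 25, 25, 33, 31]. The pivot is placed at index 0. All elements to the left of the pivot are <= 3, and all elements to the right are > 3.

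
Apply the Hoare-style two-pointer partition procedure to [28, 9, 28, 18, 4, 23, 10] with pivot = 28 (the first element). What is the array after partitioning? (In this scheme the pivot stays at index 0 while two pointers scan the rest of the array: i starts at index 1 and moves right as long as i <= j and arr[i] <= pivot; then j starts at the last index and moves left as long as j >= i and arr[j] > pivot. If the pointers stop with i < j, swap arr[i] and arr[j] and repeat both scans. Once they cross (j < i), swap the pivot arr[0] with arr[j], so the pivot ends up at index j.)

Hoare-style two-pointer partition with pivot = 28:

Initial array: [28, 9, 28, 18, 4, 23, 10]

Pointers start at i = 1, j = 6.
i ends at 7, j ends at 6: the pointers have crossed (j < i), so scanning stops.

Swap pivot arr[0] with arr[6] to place pivot at position 6: [10, 9, 28, 18, 4, 23, 28]
Pivot position: 6

After partitioning with pivot 28, the array becomes [10, 9, 28, 18, 4, 23, 28]. The pivot is placed at index 6. All elements to the left of the pivot are <= 28, and all elements to the right are > 28.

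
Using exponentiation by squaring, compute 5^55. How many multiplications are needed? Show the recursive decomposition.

Computing 5^55 by squaring (build up from 5^1; each line after the first costs one multiplication):

5^1 = 5
5^2 = (5^1)^2 = 5^2 = 25
5^3 = 5 * 5^2 = 5 * 25 = 125
5^6 = (5^3)^2 = 125^2 = 15625
5^12 = (5^6)^2 = 15625^2 = 244140625
5^13 = 5 * 5^12 = 5 * 244140625 = 1220703125
5^26 = (5^13)^2 = 1220703125^2 = 1490116119384765625
5^27 = 5 * 5^26 = 5 * 1490116119384765625 = 7450580596923828125
5^54 = (5^27)^2 = 7450580596923828125^2 = 55511151231257827021181583404541015625
5^55 = 5 * 5^54 = 5 * 55511151231257827021181583404541015625 = 277555756156289135105907917022705078125

Result: 277555756156289135105907917022705078125
Multiplications needed: 9 (9 lines after 5^1)

5^55 = 277555756156289135105907917022705078125. Using exponentiation by squaring, this requires 9 multiplications. The key idea: if the exponent is even, square the half-power; if odd, multiply by the base once.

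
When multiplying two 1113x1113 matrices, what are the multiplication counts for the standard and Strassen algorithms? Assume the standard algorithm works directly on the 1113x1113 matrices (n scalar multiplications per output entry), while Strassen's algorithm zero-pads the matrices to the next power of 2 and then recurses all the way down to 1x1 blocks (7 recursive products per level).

Matrix multiplication for 1113x1113 matrices:

Strassen's algorithm requires power-of-2 dimensions. Pad 1113x1113 to 2048x2048 (next power of 2).

Standard algorithm: 1113^3 = 1378749897 multiplications
Strassen's algorithm: 7^(log2(2048)) = 7^11 = 1977326743 multiplications
Difference: 1378749897 - 1977326743 = -598576846 (Strassen uses MORE here due to padding overhead — for small or just-over-power-of-2 n, padding can outweigh the per-level savings)

Standard: 1378749897 multiplications (1113^3). Strassen: 1977326743 multiplications (7^11, after padding to 2048x2048). Strassen reduces 8 recursive multiplications to 7 at each level.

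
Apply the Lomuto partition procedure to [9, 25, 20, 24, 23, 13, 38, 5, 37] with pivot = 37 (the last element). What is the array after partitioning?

Lomuto partition with pivot = 37:

Initial array: [9, 25, 20, 24, 23, 13, 38, 5, 37]

arr[0]=9 <= 37: swap with position 0, array becomes [9, 25, 20, 24, 23, 13, 38, 5, 37]
arr[1]=25 <= 37: swap with position 1, array becomes [9, 25, 20, 24, 23, 13, 38, 5, 37]
arr[2]=20 <= 37: swap with position 2, array becomes [9, 25, 20, 24, 23, 13, 38, 5, 37]
arr[3]=24 <= 37: swap with position 3, array becomes [9, 25, 20, 24, 23, 13, 38, 5, 37]
arr[4]=23 <= 37: swap with position 4, array becomes [9, 25, 20, 24, 23, 13, 38, 5, 37]
arr[5]=13 <= 37: swap with position 5, array becomes [9, 25, 20, 24, 23, 13, 38, 5, 37]
arr[6]=38 > 37: no swap
arr[7]=5 <= 37: swap with position 6, array becomes [9, 25, 20, 24, 23, 13, 5, 38, 37]

Place pivot at position 7: [9, 25, 20, 24, 23, 13, 5, 37, 38]
Pivot position: 7

After partitioning with pivot 37, the array becomes [9, 25, 20, 24, 23, 13, 5, 37, 38]. The pivot is placed at index 7. All elements to the left of the pivot are <= 37, and all elements to the right are > 37.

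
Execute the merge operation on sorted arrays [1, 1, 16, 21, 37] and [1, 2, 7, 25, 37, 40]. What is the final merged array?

Merging process:

Compare 1 vs 1: take 1 from left. Merged: [1]
Compare 1 vs 1: take 1 from left. Merged: [1, 1]
Compare 16 vs 1: take 1 from right. Merged: [1, 1, 1]
Compare 16 vs 2: take 2 from right. Merged: [1, 1, 1, 2]
Compare 16 vs 7: take 7 from right. Merged: [1, 1, 1, 2, 7]
Compare 16 vs 25: take 16 from left. Merged: [1, 1, 1, 2, 7, 16]
Compare 21 vs 25: take 21 from left. Merged: [1, 1, 1, 2, 7, 16, 21]
Compare 37 vs 25: take 25 from right. Merged: [1, 1, 1, 2, 7, 16, 21, 25]
Compare 37 vs 37: take 37 from left. Merged: [1, 1, 1, 2, 7, 16, 21, 25, 37]
Append remaining from right: [37, 40]. Merged: [1, 1, 1, 2, 7, 16, 21, 25, 37, 37, 40]

Final merged array: [1, 1, 1, 2, 7, 16, 21, 25, 37, 37, 40]
Total comparisons: 9

The merged array is [1, 1, 1, 2, 7, 16, 21, 25, 37, 37, 40], requiring 9 comparisons. The merge step runs in O(n) time where n is the total number of elements.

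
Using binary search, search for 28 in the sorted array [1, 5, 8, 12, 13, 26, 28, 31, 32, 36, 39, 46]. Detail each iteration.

Binary search for 28 in [1, 5, 8, 12, 13, 26, 28, 31, 32, 36, 39, 46]:

lo=0, hi=11, mid=5, arr[mid]=26 -> 26 < 28, search right half
lo=6, hi=11, mid=8, arr[mid]=32 -> 32 > 28, search left half
lo=6, hi=7, mid=6, arr[mid]=28 -> Found target at index 6!

Binary search finds 28 at index 6 after 3 comparisons. The search repeatedly halves the search space by comparing with the middle element.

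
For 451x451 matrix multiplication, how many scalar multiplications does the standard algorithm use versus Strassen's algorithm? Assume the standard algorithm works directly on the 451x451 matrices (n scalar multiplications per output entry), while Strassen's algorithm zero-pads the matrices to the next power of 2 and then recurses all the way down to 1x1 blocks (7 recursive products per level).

Matrix multiplication for 451x451 matrices:

Strassen's algorithm requires power-of-2 dimensions. Pad 451x451 to 512x512 (next power of 2).

Standard algorithm: 451^3 = 91733851 multiplications
Strassen's algorithm: 7^(log2(512)) = 7^9 = 40353607 multiplications
Savings: 91733851 - 40353607 = 51380244 multiplications

Standard: 91733851 multiplications (451^3). Strassen: 40353607 multiplications (7^9, after padding to 512x512). Strassen reduces 8 recursive multiplications to 7 at each level.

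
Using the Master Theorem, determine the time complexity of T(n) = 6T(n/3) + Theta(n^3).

Master Theorem for T(n) = 6T(n/3) + O(n^3):

a = 6, b = 3, c = 3
log_b(a) = log_3(6) = 1.6309

Case 3: c = 3 > log_3(6) = 1.6309
T(n) = O(n^3) = O(n^3)

For T(n) = 6T(n/3) + O(n^3): log_3(6) = 1.6309. This is Case 3 of the Master Theorem (c > log_b(a), work dominated by root), giving O(n^3).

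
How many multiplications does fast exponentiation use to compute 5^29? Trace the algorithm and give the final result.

Computing 5^29 by squaring (build up from 5^1; each line after the first costs one multiplication):

5^1 = 5
5^2 = (5^1)^2 = 5^2 = 25
5^3 = 5 * 5^2 = 5 * 25 = 125
5^6 = (5^3)^2 = 125^2 = 15625
5^7 = 5 * 5^6 = 5 * 15625 = 78125
5^14 = (5^7)^2 = 78125^2 = 6103515625
5^28 = (5^14)^2 = 6103515625^2 = 37252902984619140625
5^29 = 5 * 5^28 = 5 * 37252902984619140625 = 186264514923095703125

Result: 186264514923095703125
Multiplications needed: 7 (7 lines after 5^1)

5^29 = 186264514923095703125. Using exponentiation by squaring, this requires 7 multiplications. The key idea: if the exponent is even, square the half-power; if odd, multiply by the base once.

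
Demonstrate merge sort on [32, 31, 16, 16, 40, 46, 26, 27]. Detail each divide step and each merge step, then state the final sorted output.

Merge sort trace:

Split: [32, 31, 16, 16, 40, 46, 26, 27] -> [32, 31, 16, 16] and [40, 46, 26, 27]
  Split: [32, 31, 16, 16] -> [32, 31] and [16, 16]
    Split: [32, 31] -> [32] and [31]
    Merge: [32] + [31] -> [31, 32]
    Split: [16, 16] -> [16] and [16]
    Merge: [16] + [16] -> [16, 16]
  Merge: [31, 32] + [16, 16] -> [16, 16, 31, 32]
  Split: [40, 46, 26, 27] -> [40, 46] and [26, 27]
    Split: [40, 46] -> [40] and [46]
    Merge: [40] + [46] -> [40, 46]
    Split: [26, 27] -> [26] and [27]
    Merge: [26] + [27] -> [26, 27]
  Merge: [40, 46] + [26, 27] -> [26, 27, 40, 46]
Merge: [16, 16, 31, 32] + [26, 27, 40, 46] -> [16, 16, 26, 27, 31, 32, 40, 46]

Final sorted array: [16, 16, 26, 27, 31, 32, 40, 46]

The merge sort proceeds by recursively splitting the array and merging sorted halves.
After all merges, the sorted array is [16, 16, 26, 27, 31, 32, 40, 46].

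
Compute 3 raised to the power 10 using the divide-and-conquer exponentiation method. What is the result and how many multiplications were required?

Computing 3^10 by squaring (build up from 3^1; each line after the first costs one multiplication):

3^1 = 3
3^2 = (3^1)^2 = 3^2 = 9
3^4 = (3^2)^2 = 9^2 = 81
3^5 = 3 * 3^4 = 3 * 81 = 243
3^10 = (3^5)^2 = 243^2 = 59049

Result: 59049
Multiplications needed: 4 (4 lines after 3^1)

3^10 = 59049. Using exponentiation by squaring, this requires 4 multiplications. The key idea: if the exponent is even, square the half-power; if odd, multiply by the base once.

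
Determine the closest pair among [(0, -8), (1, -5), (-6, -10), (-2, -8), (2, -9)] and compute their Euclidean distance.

Computing all pairwise distances among 5 points:

d((0, -8), (1, -5)) = 3.1623
d((0, -8), (-6, -10)) = 6.3246
d((0, -8), (-2, -8)) = 2.0 <-- minimum
d((0, -8), (2, -9)) = 2.2361
d((1, -5), (-6, -10)) = 8.6023
d((1, -5), (-2, -8)) = 4.2426
d((1, -5), (2, -9)) = 4.1231
d((-6, -10), (-2, -8)) = 4.4721
d((-6, -10), (2, -9)) = 8.0623
d((-2, -8), (2, -9)) = 4.1231

Closest pair: (0, -8) and (-2, -8) with distance 2.0

The closest pair is (0, -8) and (-2, -8) with Euclidean distance 2.0. For 5 points, brute-force pairwise comparison is shown above. For large n, the divide-and-conquer algorithm (sort by x, recurse on halves, check the dividing strip) achieves O(n log n).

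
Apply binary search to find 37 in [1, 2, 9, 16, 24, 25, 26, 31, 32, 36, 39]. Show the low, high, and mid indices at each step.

Binary search for 37 in [1, 2, 9, 16, 24, 25, 26, 31, 32, 36, 39]:

lo=0, hi=10, mid=5, arr[mid]=25 -> 25 < 37, search right half
lo=6, hi=10, mid=8, arr[mid]=32 -> 32 < 37, search right half
lo=9, hi=10, mid=9, arr[mid]=36 -> 36 < 37, search right half
lo=10, hi=10, mid=10, arr[mid]=39 -> 39 > 37, search left half
lo=10 > hi=9, target 37 not found

Binary search determines that 37 is not in the array after 4 comparisons. The search space was exhausted without finding the target.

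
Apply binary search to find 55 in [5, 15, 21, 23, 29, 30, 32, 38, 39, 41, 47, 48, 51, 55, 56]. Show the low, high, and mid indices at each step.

Binary search for 55 in [5, 15, 21, 23, 29, 30, 32, 38, 39, 41, 47, 48, 51, 55, 56]:

lo=0, hi=14, mid=7, arr[mid]=38 -> 38 < 55, search right half
lo=8, hi=14, mid=11, arr[mid]=48 -> 48 < 55, search right half
lo=12, hi=14, mid=13, arr[mid]=55 -> Found target at index 13!

Binary search finds 55 at index 13 after 3 comparisons. The search repeatedly halves the search space by comparing with the middle element.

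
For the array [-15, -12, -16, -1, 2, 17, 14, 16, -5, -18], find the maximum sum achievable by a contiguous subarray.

Using Kadane's algorithm on [-15, -12, -16, -1, 2, 17, 14, 16, -5, -18]:

Scanning through the array:
Position 1 (value -12): max_ending_here = -12, max_so_far = -12
Position 2 (value -16): max_ending_here = -16, max_so_far = -12
Position 3 (value -1): max_ending_here = -1, max_so_far = -1
Position 4 (value 2): max_ending_here = 2, max_so_far = 2
Position 5 (value 17): max_ending_here = 19, max_so_far = 19
Position 6 (value 14): max_ending_here = 33, max_so_far = 33
Position 7 (value 16): max_ending_here = 49, max_so_far = 49
Position 8 (value -5): max_ending_here = 44, max_so_far = 49
Position 9 (value -18): max_ending_here = 26, max_so_far = 49

Maximum subarray: [2, 17, 14, 16]
Maximum sum: 49

The maximum subarray is [2, 17, 14, 16] with sum 49. This subarray runs from index 4 to index 7.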